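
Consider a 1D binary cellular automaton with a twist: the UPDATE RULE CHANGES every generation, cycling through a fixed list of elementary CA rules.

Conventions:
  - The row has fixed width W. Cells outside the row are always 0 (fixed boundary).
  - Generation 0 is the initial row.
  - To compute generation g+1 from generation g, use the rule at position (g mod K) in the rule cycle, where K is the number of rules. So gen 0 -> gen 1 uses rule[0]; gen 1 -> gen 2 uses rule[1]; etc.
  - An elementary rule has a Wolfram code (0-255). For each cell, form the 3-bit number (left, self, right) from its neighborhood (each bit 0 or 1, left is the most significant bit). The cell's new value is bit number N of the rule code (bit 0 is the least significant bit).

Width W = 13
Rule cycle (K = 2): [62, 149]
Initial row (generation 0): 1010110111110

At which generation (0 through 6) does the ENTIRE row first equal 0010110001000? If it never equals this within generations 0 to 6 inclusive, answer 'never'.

Gen 0: 1010110111110
Gen 1 (rule 62): 1111101100001
Gen 2 (rule 149): 0111000011101
Gen 3 (rule 62): 1100100110011
Gen 4 (rule 149): 0010110001000
Gen 5 (rule 62): 0111101011100
Gen 6 (rule 149): 0011001001011

Answer: 4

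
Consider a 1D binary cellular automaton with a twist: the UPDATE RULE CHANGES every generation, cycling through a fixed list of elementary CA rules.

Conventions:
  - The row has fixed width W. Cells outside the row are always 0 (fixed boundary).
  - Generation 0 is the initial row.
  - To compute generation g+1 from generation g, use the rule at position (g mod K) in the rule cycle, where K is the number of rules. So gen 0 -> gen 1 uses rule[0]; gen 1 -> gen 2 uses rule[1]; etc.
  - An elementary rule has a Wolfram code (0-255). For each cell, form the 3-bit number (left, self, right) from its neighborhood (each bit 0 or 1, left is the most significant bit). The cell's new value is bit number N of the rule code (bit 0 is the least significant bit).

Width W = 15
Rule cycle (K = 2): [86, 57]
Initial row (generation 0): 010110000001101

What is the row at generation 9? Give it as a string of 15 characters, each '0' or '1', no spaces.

Answer: 110011110101011

Derivation:
Gen 0: 010110000001101
Gen 1 (rule 86): 110011000010101
Gen 2 (rule 57): 101010111001010
Gen 3 (rule 86): 101010001111011
Gen 4 (rule 57): 010101101000110
Gen 5 (rule 86): 110100101101011
Gen 6 (rule 57): 101010011010110
Gen 7 (rule 86): 101011101010011
Gen 8 (rule 57): 010110010101010
Gen 9 (rule 86): 110011110101011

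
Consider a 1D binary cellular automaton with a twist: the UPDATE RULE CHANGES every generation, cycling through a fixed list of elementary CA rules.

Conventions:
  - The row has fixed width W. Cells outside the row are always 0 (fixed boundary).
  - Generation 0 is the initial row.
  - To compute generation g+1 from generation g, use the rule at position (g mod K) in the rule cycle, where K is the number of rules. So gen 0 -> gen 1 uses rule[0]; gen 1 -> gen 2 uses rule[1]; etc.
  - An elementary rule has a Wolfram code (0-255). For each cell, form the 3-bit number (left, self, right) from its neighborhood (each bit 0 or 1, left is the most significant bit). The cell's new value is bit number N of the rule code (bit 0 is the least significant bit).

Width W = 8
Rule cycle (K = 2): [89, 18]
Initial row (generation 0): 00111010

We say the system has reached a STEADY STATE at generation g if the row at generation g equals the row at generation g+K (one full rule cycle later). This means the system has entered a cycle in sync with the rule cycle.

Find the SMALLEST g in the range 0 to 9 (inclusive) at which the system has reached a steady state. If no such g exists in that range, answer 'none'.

Answer: 4

Derivation:
Gen 0: 00111010
Gen 1 (rule 89): 10101001
Gen 2 (rule 18): 00000110
Gen 3 (rule 89): 11110111
Gen 4 (rule 18): 00000000
Gen 5 (rule 89): 11111111
Gen 6 (rule 18): 00000000
Gen 7 (rule 89): 11111111
Gen 8 (rule 18): 00000000
Gen 9 (rule 89): 11111111
Gen 10 (rule 18): 00000000
Gen 11 (rule 89): 11111111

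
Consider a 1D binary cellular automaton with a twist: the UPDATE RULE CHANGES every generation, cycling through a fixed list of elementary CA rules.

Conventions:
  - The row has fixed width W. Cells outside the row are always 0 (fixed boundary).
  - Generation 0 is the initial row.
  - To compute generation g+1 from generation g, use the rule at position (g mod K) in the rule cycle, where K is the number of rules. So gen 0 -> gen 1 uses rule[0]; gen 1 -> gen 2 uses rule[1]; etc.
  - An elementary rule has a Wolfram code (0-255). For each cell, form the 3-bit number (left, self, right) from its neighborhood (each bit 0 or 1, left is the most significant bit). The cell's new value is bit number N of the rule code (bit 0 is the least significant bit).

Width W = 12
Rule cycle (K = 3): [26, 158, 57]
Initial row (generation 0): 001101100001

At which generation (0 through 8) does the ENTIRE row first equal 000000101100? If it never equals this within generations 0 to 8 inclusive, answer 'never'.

Answer: never

Derivation:
Gen 0: 001101100001
Gen 1 (rule 26): 011001010010
Gen 2 (rule 158): 110111011111
Gen 3 (rule 57): 101100110000
Gen 4 (rule 26): 001011101000
Gen 5 (rule 158): 011011001100
Gen 6 (rule 57): 010110101011
Gen 7 (rule 26): 100100000010
Gen 8 (rule 158): 111110000111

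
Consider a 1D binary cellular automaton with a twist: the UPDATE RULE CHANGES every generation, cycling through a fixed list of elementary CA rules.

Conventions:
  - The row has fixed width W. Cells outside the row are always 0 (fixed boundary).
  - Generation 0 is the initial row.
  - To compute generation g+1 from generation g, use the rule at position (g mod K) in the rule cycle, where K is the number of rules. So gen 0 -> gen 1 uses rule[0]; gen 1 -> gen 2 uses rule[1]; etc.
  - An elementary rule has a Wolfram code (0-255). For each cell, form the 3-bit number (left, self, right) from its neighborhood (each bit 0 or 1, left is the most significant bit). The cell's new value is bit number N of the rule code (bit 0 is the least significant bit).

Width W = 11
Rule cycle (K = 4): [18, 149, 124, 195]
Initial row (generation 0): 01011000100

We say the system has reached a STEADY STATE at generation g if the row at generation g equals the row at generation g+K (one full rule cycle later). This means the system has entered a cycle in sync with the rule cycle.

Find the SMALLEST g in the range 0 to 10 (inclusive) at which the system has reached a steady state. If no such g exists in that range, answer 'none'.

Gen 0: 01011000100
Gen 1 (rule 18): 10000101010
Gen 2 (rule 149): 11110101011
Gen 3 (rule 124): 10011111111
Gen 4 (rule 195): 00101111111
Gen 5 (rule 18): 01000000000
Gen 6 (rule 149): 01111111111
Gen 7 (rule 124): 01000000001
Gen 8 (rule 195): 10011111110
Gen 9 (rule 18): 01100000001
Gen 10 (rule 149): 00011111101
Gen 11 (rule 124): 00010000111
Gen 12 (rule 195): 11100111011
Gen 13 (rule 18): 00011000000
Gen 14 (rule 149): 11000111111

Answer: none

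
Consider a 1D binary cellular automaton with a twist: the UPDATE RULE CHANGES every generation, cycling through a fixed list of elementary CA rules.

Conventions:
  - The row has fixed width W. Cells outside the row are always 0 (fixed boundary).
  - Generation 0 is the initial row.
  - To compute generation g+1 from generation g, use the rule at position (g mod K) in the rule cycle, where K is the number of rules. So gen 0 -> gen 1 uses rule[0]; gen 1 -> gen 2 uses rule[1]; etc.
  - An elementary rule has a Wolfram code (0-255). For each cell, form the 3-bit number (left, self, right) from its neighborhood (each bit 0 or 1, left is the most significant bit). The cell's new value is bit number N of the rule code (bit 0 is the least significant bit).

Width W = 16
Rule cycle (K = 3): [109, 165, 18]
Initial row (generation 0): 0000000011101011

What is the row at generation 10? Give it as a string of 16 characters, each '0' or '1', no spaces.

Gen 0: 0000000011101011
Gen 1 (rule 109): 1111111010111111
Gen 2 (rule 165): 0111110111011110
Gen 3 (rule 18): 1000000000000001
Gen 4 (rule 109): 1011111111111101
Gen 5 (rule 165): 1101111111111011
Gen 6 (rule 18): 0000000000000000
Gen 7 (rule 109): 1111111111111111
Gen 8 (rule 165): 0111111111111110
Gen 9 (rule 18): 1000000000000001
Gen 10 (rule 109): 1011111111111101

Answer: 1011111111111101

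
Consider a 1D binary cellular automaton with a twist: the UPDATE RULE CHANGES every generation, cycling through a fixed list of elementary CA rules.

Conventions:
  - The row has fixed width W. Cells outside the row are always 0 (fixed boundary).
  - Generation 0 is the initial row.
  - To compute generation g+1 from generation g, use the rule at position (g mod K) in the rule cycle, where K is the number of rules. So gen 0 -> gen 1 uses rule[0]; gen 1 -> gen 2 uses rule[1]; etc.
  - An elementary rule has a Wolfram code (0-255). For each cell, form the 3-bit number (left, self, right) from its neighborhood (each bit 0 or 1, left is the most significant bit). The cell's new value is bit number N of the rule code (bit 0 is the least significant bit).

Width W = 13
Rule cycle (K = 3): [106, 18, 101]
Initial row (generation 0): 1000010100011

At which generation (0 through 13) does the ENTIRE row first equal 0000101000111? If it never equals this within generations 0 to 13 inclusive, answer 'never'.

Gen 0: 1000010100011
Gen 1 (rule 106): 0000101000111
Gen 2 (rule 18): 0001000101000
Gen 3 (rule 101): 1101010111011
Gen 4 (rule 106): 1110101101111
Gen 5 (rule 18): 0000000000000
Gen 6 (rule 101): 1111111111111
Gen 7 (rule 106): 1000000000001
Gen 8 (rule 18): 0100000000010
Gen 9 (rule 101): 0101111111010
Gen 10 (rule 106): 1011000001100
Gen 11 (rule 18): 0000100010010
Gen 12 (rule 101): 1110101010010
Gen 13 (rule 106): 1011010100100

Answer: 1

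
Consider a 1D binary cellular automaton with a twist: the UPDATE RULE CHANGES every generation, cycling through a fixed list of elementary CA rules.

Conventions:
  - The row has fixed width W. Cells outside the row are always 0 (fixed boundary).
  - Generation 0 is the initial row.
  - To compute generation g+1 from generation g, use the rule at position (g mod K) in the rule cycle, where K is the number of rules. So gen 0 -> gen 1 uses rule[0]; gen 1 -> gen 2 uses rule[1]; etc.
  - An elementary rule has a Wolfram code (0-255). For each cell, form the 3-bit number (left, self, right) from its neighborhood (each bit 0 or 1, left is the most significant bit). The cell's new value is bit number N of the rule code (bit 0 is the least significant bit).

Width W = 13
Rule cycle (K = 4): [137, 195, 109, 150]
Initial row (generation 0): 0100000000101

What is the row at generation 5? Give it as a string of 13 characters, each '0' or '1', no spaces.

Answer: 0000000000000

Derivation:
Gen 0: 0100000000101
Gen 1 (rule 137): 0001111110000
Gen 2 (rule 195): 1110111110111
Gen 3 (rule 109): 1011100011101
Gen 4 (rule 150): 1001010101001
Gen 5 (rule 137): 0000000000000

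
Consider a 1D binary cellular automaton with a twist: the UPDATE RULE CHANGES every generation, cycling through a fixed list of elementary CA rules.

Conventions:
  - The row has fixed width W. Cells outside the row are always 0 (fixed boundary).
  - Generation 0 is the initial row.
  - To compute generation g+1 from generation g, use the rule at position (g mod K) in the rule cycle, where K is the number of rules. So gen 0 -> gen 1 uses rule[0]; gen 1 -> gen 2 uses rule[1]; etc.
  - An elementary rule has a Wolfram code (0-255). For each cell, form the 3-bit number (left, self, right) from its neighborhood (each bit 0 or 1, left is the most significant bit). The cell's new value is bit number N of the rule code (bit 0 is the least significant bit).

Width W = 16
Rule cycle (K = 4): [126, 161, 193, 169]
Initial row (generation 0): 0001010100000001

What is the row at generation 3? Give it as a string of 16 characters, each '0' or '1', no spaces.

Answer: 0000111100011011

Derivation:
Gen 0: 0001010100000001
Gen 1 (rule 126): 0011111110000011
Gen 2 (rule 161): 1001111100111000
Gen 3 (rule 193): 0000111100011011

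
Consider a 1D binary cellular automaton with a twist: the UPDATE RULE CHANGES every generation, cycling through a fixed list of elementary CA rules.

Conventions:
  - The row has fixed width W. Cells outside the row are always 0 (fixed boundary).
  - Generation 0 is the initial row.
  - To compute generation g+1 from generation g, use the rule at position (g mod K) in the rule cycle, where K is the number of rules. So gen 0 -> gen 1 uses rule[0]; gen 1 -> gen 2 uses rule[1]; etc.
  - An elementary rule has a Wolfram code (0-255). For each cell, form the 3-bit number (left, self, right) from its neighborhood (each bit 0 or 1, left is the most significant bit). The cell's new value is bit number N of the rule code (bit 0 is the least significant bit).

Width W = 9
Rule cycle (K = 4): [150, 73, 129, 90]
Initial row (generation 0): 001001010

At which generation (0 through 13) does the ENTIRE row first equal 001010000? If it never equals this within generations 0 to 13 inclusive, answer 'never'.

Gen 0: 001001010
Gen 1 (rule 150): 011111011
Gen 2 (rule 73): 010001011
Gen 3 (rule 129): 000100000
Gen 4 (rule 90): 001010000
Gen 5 (rule 150): 011011000
Gen 6 (rule 73): 011011011
Gen 7 (rule 129): 000000000
Gen 8 (rule 90): 000000000
Gen 9 (rule 150): 000000000
Gen 10 (rule 73): 111111111
Gen 11 (rule 129): 011111110
Gen 12 (rule 90): 110000011
Gen 13 (rule 150): 001000100

Answer: 4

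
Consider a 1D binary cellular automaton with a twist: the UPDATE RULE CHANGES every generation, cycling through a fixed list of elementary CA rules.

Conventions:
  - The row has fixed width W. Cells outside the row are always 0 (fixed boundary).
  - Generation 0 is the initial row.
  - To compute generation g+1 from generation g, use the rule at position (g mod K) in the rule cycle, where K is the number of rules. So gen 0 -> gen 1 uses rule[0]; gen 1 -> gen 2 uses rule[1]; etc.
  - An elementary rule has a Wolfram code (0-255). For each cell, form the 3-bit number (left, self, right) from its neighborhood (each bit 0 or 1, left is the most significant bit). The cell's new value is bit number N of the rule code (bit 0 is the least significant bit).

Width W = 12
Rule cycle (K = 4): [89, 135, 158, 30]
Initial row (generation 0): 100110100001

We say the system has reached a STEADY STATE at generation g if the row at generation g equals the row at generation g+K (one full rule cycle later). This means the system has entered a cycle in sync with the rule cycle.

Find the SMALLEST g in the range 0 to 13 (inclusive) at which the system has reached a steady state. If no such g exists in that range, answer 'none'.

Gen 0: 100110100001
Gen 1 (rule 89): 010110011100
Gen 2 (rule 135): 110000101001
Gen 3 (rule 158): 101001101111
Gen 4 (rule 30): 101111001000
Gen 5 (rule 89): 001001100111
Gen 6 (rule 135): 111010001010
Gen 7 (rule 158): 110011011011
Gen 8 (rule 30): 101110010010
Gen 9 (rule 89): 001011001001
Gen 10 (rule 135): 111000011011
Gen 11 (rule 158): 110100110010
Gen 12 (rule 30): 100111101111
Gen 13 (rule 89): 010100101001
Gen 14 (rule 135): 110101101011
Gen 15 (rule 158): 100101001010
Gen 16 (rule 30): 111101111011
Gen 17 (rule 89): 100101001011

Answer: none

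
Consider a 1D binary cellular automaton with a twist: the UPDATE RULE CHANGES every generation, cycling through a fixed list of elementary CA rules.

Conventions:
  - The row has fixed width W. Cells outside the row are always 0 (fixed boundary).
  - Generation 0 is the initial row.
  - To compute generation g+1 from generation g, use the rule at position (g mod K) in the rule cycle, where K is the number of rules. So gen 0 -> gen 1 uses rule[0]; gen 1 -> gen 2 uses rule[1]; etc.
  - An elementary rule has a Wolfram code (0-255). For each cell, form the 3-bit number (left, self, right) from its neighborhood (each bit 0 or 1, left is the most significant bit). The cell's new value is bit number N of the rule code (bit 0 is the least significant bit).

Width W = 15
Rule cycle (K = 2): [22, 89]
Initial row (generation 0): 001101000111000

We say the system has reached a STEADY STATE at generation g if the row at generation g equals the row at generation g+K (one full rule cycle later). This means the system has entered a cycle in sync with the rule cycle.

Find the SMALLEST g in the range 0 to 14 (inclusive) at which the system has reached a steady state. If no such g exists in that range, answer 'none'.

Answer: 5

Derivation:
Gen 0: 001101000111000
Gen 1 (rule 22): 010001101000100
Gen 2 (rule 89): 001101100110011
Gen 3 (rule 22): 010000011001100
Gen 4 (rule 89): 001111011101111
Gen 5 (rule 22): 010000000000000
Gen 6 (rule 89): 001111111111111
Gen 7 (rule 22): 010000000000000
Gen 8 (rule 89): 001111111111111
Gen 9 (rule 22): 010000000000000
Gen 10 (rule 89): 001111111111111
Gen 11 (rule 22): 010000000000000
Gen 12 (rule 89): 001111111111111
Gen 13 (rule 22): 010000000000000
Gen 14 (rule 89): 001111111111111
Gen 15 (rule 22): 010000000000000
Gen 16 (rule 89): 001111111111111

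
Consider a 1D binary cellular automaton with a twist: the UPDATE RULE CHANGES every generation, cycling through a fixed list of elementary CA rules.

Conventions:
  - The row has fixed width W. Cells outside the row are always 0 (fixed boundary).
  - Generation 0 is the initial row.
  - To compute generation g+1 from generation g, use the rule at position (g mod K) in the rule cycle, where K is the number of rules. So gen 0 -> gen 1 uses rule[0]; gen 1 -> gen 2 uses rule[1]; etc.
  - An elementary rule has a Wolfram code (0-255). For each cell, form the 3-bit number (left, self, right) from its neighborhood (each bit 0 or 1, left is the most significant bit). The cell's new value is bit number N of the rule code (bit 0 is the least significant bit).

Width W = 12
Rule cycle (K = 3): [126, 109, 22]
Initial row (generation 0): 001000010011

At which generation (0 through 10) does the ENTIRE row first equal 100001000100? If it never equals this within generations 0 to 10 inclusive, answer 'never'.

Answer: never

Derivation:
Gen 0: 001000010011
Gen 1 (rule 126): 011100111111
Gen 2 (rule 109): 010100100001
Gen 3 (rule 22): 110111110011
Gen 4 (rule 126): 111100011111
Gen 5 (rule 109): 100101010001
Gen 6 (rule 22): 111101011011
Gen 7 (rule 126): 100111111111
Gen 8 (rule 109): 100100000001
Gen 9 (rule 22): 111110000011
Gen 10 (rule 126): 100011000111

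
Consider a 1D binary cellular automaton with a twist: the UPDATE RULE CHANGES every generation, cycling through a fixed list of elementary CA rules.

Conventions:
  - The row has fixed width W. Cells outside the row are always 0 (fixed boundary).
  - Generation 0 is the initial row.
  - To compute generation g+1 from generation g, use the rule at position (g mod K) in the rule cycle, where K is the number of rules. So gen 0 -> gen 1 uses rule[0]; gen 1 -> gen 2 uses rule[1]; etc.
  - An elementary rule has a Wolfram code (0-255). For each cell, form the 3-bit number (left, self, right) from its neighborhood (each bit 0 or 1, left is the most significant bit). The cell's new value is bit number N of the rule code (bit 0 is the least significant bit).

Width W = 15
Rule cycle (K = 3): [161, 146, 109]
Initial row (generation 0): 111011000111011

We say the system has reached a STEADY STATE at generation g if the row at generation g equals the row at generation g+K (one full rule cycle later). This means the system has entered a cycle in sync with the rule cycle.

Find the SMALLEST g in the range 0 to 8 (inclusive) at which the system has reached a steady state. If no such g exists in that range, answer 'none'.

Answer: 5

Derivation:
Gen 0: 111011000111011
Gen 1 (rule 161): 010100010010100
Gen 2 (rule 146): 100010101100010
Gen 3 (rule 109): 101011111101010
Gen 4 (rule 161): 010101111010100
Gen 5 (rule 146): 100000110000010
Gen 6 (rule 109): 101110110111010
Gen 7 (rule 161): 010101001010100
Gen 8 (rule 146): 100000110000010
Gen 9 (rule 109): 101110110111010
Gen 10 (rule 161): 010101001010100
Gen 11 (rule 146): 100000110000010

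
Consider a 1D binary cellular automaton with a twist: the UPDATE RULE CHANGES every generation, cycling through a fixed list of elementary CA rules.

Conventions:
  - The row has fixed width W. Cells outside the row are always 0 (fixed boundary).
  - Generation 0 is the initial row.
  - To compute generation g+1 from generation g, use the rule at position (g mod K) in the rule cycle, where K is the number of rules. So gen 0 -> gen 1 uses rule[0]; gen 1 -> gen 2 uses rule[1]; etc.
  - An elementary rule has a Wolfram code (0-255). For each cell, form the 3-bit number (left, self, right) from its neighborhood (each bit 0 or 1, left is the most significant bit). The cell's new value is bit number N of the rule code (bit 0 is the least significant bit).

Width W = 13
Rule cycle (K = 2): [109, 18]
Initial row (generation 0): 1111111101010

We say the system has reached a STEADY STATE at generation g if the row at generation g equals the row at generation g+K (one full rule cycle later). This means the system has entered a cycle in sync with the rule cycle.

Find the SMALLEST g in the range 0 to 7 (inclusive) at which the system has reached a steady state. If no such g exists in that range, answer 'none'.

Answer: 6

Derivation:
Gen 0: 1111111101010
Gen 1 (rule 109): 1000000111110
Gen 2 (rule 18): 0100001000001
Gen 3 (rule 109): 0101101011101
Gen 4 (rule 18): 1000000000000
Gen 5 (rule 109): 1011111111111
Gen 6 (rule 18): 0000000000000
Gen 7 (rule 109): 1111111111111
Gen 8 (rule 18): 0000000000000
Gen 9 (rule 109): 1111111111111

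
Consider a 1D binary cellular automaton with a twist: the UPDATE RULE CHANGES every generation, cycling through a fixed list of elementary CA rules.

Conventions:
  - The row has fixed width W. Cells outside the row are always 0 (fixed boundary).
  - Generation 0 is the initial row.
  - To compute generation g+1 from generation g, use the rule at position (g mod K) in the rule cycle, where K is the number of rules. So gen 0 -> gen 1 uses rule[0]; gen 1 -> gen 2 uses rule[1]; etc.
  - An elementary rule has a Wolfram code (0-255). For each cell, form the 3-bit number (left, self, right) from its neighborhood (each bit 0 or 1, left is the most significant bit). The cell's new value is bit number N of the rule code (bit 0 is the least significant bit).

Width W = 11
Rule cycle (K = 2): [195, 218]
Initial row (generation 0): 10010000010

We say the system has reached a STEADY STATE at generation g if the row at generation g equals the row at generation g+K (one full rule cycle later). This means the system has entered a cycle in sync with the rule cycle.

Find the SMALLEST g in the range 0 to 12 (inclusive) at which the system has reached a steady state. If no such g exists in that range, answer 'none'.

Gen 0: 10010000010
Gen 1 (rule 195): 00100111100
Gen 2 (rule 218): 01011111110
Gen 3 (rule 195): 10001111110
Gen 4 (rule 218): 01011111111
Gen 5 (rule 195): 10001111111
Gen 6 (rule 218): 01011111111
Gen 7 (rule 195): 10001111111
Gen 8 (rule 218): 01011111111
Gen 9 (rule 195): 10001111111
Gen 10 (rule 218): 01011111111
Gen 11 (rule 195): 10001111111
Gen 12 (rule 218): 01011111111
Gen 13 (rule 195): 10001111111
Gen 14 (rule 218): 01011111111

Answer: 4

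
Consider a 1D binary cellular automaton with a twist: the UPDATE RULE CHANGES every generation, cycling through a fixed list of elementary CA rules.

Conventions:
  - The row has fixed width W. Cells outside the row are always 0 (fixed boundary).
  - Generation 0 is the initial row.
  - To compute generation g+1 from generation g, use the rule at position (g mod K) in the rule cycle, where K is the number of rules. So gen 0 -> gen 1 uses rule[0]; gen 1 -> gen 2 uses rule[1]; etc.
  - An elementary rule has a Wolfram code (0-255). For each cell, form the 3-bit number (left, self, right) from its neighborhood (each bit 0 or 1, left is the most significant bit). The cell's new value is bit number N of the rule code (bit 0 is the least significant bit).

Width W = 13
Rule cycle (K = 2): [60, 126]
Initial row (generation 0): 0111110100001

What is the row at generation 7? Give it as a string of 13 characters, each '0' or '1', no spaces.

Answer: 1010000000000

Derivation:
Gen 0: 0111110100001
Gen 1 (rule 60): 0100001110001
Gen 2 (rule 126): 1110011011011
Gen 3 (rule 60): 1001010110110
Gen 4 (rule 126): 1111111111111
Gen 5 (rule 60): 1000000000000
Gen 6 (rule 126): 1100000000000
Gen 7 (rule 60): 1010000000000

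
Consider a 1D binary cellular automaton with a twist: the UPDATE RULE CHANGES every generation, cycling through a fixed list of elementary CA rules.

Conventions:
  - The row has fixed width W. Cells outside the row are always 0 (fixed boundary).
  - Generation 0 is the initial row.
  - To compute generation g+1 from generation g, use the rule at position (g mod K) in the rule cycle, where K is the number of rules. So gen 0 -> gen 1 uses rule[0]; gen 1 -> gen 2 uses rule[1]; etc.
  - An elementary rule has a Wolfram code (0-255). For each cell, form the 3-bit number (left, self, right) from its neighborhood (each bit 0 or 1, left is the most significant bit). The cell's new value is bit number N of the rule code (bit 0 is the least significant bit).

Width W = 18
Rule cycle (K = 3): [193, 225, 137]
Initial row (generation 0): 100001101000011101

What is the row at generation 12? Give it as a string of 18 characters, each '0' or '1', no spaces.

Answer: 101111000100011110

Derivation:
Gen 0: 100001101000011101
Gen 1 (rule 193): 001100100011001100
Gen 2 (rule 225): 100100001001000101
Gen 3 (rule 137): 000001100000010000
Gen 4 (rule 193): 111100101111000111
Gen 5 (rule 225): 011100010111010011
Gen 6 (rule 137): 011001000110000010
Gen 7 (rule 193): 001000010010111000
Gen 8 (rule 225): 100011000001011011
Gen 9 (rule 137): 001010011100010010
Gen 10 (rule 193): 100000001101000000
Gen 11 (rule 225): 001111100110011111
Gen 12 (rule 137): 101111000100011110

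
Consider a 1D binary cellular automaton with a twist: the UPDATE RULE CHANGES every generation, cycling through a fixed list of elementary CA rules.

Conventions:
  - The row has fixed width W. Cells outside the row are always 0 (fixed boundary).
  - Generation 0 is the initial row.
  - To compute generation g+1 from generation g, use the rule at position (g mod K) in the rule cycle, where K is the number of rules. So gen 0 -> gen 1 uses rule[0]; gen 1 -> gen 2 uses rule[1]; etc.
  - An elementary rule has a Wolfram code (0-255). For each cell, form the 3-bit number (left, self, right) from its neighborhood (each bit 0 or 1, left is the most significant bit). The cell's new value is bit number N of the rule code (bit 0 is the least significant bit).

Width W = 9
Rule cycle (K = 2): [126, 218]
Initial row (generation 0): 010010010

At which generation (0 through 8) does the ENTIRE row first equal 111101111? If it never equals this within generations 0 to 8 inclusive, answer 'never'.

Answer: 6

Derivation:
Gen 0: 010010010
Gen 1 (rule 126): 111111111
Gen 2 (rule 218): 111111111
Gen 3 (rule 126): 100000001
Gen 4 (rule 218): 010000010
Gen 5 (rule 126): 111000111
Gen 6 (rule 218): 111101111
Gen 7 (rule 126): 100111001
Gen 8 (rule 218): 011111110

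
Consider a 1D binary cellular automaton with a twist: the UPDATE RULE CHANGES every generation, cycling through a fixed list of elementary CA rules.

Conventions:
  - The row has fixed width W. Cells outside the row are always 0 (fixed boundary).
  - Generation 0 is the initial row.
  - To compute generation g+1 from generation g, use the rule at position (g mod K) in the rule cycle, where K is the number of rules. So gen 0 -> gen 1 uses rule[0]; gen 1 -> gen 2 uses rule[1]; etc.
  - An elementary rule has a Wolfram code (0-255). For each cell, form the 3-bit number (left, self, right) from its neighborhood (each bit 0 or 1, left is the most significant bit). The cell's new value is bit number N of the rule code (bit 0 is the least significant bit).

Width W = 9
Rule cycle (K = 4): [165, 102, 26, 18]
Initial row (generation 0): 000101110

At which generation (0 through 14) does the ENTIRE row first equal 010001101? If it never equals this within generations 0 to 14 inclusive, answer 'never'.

Gen 0: 000101110
Gen 1 (rule 165): 110110100
Gen 2 (rule 102): 011011100
Gen 3 (rule 26): 110010010
Gen 4 (rule 18): 001101101
Gen 5 (rule 165): 100010011
Gen 6 (rule 102): 100110101
Gen 7 (rule 26): 011100000
Gen 8 (rule 18): 100010000
Gen 9 (rule 165): 101010111
Gen 10 (rule 102): 111111001
Gen 11 (rule 26): 100000110
Gen 12 (rule 18): 010001001
Gen 13 (rule 165): 010101001
Gen 14 (rule 102): 111111011

Answer: never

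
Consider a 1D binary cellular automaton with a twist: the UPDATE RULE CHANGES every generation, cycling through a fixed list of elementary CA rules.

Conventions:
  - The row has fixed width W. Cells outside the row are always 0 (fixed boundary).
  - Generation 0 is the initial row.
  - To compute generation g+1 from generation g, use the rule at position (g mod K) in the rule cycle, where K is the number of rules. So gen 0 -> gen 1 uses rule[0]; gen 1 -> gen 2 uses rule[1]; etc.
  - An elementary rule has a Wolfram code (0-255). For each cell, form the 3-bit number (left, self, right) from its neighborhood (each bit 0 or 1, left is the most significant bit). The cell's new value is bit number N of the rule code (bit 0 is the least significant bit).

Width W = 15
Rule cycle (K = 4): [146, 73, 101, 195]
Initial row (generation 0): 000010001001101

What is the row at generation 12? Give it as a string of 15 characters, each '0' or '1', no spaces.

Answer: 011011110001100

Derivation:
Gen 0: 000010001001101
Gen 1 (rule 146): 000101010110000
Gen 2 (rule 73): 110000000110111
Gen 3 (rule 101): 010111110011001
Gen 4 (rule 195): 100011110101010
Gen 5 (rule 146): 010101100000001
Gen 6 (rule 73): 000001101111100
Gen 7 (rule 101): 111100110000101
Gen 8 (rule 195): 011101010111000
Gen 9 (rule 146): 101000000010100
Gen 10 (rule 73): 000011111000001
Gen 11 (rule 101): 111000001011101
Gen 12 (rule 195): 011011110001100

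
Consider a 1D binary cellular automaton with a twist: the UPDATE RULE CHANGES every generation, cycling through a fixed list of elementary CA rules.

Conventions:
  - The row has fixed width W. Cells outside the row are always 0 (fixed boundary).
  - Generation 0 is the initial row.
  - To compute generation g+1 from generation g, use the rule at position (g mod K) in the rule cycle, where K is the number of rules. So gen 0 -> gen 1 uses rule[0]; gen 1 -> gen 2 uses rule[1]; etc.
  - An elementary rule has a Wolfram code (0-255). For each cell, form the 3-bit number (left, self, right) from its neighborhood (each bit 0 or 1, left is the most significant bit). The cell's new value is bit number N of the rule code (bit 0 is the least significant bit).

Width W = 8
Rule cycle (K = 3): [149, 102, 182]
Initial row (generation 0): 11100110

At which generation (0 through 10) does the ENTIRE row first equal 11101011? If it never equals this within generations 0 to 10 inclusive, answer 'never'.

Gen 0: 11100110
Gen 1 (rule 149): 01010001
Gen 2 (rule 102): 11110011
Gen 3 (rule 182): 01101100
Gen 4 (rule 149): 00000011
Gen 5 (rule 102): 00000101
Gen 6 (rule 182): 00001111
Gen 7 (rule 149): 11100110
Gen 8 (rule 102): 00101010
Gen 9 (rule 182): 01111111
Gen 10 (rule 149): 00111110

Answer: never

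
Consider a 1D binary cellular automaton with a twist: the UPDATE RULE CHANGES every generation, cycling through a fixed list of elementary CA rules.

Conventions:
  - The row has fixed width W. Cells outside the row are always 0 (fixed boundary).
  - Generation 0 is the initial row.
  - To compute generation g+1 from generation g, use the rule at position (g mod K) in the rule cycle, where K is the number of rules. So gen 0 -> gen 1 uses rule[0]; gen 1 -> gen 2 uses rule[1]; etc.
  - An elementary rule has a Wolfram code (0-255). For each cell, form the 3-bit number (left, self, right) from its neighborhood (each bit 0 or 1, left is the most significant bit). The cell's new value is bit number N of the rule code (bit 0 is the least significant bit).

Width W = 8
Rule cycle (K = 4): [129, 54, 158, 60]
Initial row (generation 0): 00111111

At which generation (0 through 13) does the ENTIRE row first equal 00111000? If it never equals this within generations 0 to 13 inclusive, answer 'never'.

Gen 0: 00111111
Gen 1 (rule 129): 10011110
Gen 2 (rule 54): 11100001
Gen 3 (rule 158): 11010011
Gen 4 (rule 60): 10111010
Gen 5 (rule 129): 00010000
Gen 6 (rule 54): 00111000
Gen 7 (rule 158): 01110100
Gen 8 (rule 60): 01001110
Gen 9 (rule 129): 00000100
Gen 10 (rule 54): 00001110
Gen 11 (rule 158): 00011101
Gen 12 (rule 60): 00010011
Gen 13 (rule 129): 11000000

Answer: 6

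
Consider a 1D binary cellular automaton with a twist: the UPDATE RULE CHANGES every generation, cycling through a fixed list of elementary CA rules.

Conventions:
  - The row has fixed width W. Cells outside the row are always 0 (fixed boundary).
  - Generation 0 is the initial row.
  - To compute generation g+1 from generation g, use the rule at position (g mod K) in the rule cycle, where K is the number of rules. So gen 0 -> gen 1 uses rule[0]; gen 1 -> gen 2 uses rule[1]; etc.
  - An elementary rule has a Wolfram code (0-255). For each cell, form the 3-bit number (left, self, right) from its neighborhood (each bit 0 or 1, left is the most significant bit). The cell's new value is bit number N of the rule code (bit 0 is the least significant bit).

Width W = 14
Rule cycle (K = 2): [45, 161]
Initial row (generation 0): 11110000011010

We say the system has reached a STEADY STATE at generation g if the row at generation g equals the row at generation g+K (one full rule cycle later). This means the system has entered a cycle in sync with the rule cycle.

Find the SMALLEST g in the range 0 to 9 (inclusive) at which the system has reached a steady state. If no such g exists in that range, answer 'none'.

Gen 0: 11110000011010
Gen 1 (rule 45): 10000111010110
Gen 2 (rule 161): 00110010101000
Gen 3 (rule 45): 10100011111011
Gen 4 (rule 161): 01001001110100
Gen 5 (rule 45): 01001001001101
Gen 6 (rule 161): 00000000000010
Gen 7 (rule 45): 11111111111010
Gen 8 (rule 161): 01111111110100
Gen 9 (rule 45): 01000000001101
Gen 10 (rule 161): 00011111100010
Gen 11 (rule 45): 11010000001010

Answer: none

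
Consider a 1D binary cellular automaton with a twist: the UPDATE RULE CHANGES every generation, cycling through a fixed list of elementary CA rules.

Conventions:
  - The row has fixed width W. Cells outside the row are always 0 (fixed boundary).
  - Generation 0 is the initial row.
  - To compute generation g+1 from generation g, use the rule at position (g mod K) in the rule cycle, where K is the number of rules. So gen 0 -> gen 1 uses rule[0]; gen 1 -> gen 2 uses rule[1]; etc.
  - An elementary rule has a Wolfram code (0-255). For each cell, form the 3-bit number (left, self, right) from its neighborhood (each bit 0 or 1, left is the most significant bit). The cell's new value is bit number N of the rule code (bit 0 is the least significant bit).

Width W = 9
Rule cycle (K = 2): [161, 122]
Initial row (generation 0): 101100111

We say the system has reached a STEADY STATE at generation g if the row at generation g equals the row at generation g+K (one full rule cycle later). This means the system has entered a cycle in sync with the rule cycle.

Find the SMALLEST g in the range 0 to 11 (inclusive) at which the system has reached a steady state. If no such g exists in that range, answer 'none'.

Answer: 3

Derivation:
Gen 0: 101100111
Gen 1 (rule 161): 010000010
Gen 2 (rule 122): 101000101
Gen 3 (rule 161): 010010010
Gen 4 (rule 122): 101101101
Gen 5 (rule 161): 010010010
Gen 6 (rule 122): 101101101
Gen 7 (rule 161): 010010010
Gen 8 (rule 122): 101101101
Gen 9 (rule 161): 010010010
Gen 10 (rule 122): 101101101
Gen 11 (rule 161): 010010010
Gen 12 (rule 122): 101101101
Gen 13 (rule 161): 010010010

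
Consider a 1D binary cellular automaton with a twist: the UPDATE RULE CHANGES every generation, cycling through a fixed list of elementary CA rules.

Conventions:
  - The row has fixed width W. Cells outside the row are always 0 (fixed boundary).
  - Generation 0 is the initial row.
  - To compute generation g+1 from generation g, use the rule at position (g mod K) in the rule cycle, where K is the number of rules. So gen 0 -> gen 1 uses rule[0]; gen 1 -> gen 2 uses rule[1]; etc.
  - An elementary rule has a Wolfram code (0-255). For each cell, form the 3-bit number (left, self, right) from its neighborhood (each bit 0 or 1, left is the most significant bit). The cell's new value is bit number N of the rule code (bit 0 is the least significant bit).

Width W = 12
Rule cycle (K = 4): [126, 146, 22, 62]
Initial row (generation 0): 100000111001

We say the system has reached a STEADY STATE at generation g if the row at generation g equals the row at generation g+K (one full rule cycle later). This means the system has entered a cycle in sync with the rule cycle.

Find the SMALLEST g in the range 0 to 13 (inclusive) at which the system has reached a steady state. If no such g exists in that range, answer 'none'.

Gen 0: 100000111001
Gen 1 (rule 126): 110001101111
Gen 2 (rule 146): 001010000110
Gen 3 (rule 22): 011011001001
Gen 4 (rule 62): 110110111111
Gen 5 (rule 126): 111111100001
Gen 6 (rule 146): 011111010010
Gen 7 (rule 22): 100000011111
Gen 8 (rule 62): 110000110000
Gen 9 (rule 126): 111001111000
Gen 10 (rule 146): 010110110100
Gen 11 (rule 22): 110000000110
Gen 12 (rule 62): 101000001101
Gen 13 (rule 126): 111100011111
Gen 14 (rule 146): 011010101110
Gen 15 (rule 22): 100010100001
Gen 16 (rule 62): 110111110011
Gen 17 (rule 126): 111100011111

Answer: 13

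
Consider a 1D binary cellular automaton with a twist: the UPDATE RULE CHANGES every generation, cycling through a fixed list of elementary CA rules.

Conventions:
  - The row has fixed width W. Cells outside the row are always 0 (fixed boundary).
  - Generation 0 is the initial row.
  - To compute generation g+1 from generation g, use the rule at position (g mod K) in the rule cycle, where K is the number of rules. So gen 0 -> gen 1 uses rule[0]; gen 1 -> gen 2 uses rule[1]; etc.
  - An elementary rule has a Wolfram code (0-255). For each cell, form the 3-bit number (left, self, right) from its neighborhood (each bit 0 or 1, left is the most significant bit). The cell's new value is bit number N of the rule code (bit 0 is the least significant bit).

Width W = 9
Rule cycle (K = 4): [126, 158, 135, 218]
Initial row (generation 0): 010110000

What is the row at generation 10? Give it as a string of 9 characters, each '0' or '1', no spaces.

Answer: 111111110

Derivation:
Gen 0: 010110000
Gen 1 (rule 126): 111111000
Gen 2 (rule 158): 111110100
Gen 3 (rule 135): 011100101
Gen 4 (rule 218): 111111000
Gen 5 (rule 126): 100001100
Gen 6 (rule 158): 110011010
Gen 7 (rule 135): 000100010
Gen 8 (rule 218): 001010101
Gen 9 (rule 126): 011111111
Gen 10 (rule 158): 111111110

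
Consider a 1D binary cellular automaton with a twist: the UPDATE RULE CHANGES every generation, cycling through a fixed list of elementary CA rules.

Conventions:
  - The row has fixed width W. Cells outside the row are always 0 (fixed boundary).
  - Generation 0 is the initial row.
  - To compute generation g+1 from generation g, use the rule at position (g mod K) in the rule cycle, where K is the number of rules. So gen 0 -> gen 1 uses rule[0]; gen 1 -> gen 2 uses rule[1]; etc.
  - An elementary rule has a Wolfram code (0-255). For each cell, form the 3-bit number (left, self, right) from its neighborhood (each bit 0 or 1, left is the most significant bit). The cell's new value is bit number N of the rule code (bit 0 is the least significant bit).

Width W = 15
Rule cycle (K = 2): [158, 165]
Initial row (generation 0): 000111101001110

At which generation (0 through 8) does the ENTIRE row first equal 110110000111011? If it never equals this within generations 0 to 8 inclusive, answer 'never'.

Gen 0: 000111101001110
Gen 1 (rule 158): 001111001111101
Gen 2 (rule 165): 100110000111011
Gen 3 (rule 158): 111101001110010
Gen 4 (rule 165): 011011000100010
Gen 5 (rule 158): 110010101110111
Gen 6 (rule 165): 000011110101010
Gen 7 (rule 158): 000111100101011
Gen 8 (rule 165): 110011000111100

Answer: never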